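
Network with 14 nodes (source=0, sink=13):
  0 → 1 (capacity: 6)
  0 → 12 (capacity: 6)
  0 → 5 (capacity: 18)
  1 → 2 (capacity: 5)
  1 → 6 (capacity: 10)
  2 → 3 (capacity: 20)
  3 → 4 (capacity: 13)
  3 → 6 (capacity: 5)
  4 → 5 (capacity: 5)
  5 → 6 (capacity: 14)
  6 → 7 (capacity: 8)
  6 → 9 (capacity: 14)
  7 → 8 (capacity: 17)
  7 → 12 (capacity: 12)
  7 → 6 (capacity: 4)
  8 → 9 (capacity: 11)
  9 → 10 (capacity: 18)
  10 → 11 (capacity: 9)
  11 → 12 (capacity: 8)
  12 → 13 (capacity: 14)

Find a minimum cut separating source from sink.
Min cut value = 14, edges: (12,13)

Min cut value: 14
Partition: S = [0, 1, 2, 3, 4, 5, 6, 7, 8, 9, 10, 11, 12], T = [13]
Cut edges: (12,13)

By max-flow min-cut theorem, max flow = min cut = 14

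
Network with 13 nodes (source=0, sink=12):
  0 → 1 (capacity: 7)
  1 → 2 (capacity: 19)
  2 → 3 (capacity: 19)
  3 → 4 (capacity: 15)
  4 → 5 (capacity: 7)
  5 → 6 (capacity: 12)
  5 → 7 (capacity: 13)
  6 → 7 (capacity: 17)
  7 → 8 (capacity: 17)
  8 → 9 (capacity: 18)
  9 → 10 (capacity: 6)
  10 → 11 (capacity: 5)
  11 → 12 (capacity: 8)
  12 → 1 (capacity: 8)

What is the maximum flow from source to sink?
Maximum flow = 5

Max flow: 5

Flow assignment:
  0 → 1: 5/7
  1 → 2: 5/19
  2 → 3: 5/19
  3 → 4: 5/15
  4 → 5: 5/7
  5 → 7: 5/13
  7 → 8: 5/17
  8 → 9: 5/18
  9 → 10: 5/6
  10 → 11: 5/5
  11 → 12: 5/8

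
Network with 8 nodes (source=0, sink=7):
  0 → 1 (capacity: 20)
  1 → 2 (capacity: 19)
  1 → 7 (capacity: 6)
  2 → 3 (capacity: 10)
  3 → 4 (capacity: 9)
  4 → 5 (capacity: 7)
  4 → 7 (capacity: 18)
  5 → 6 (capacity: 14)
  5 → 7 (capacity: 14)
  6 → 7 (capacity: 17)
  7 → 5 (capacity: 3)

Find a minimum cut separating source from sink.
Min cut value = 15, edges: (1,7), (3,4)

Min cut value: 15
Partition: S = [0, 1, 2, 3], T = [4, 5, 6, 7]
Cut edges: (1,7), (3,4)

By max-flow min-cut theorem, max flow = min cut = 15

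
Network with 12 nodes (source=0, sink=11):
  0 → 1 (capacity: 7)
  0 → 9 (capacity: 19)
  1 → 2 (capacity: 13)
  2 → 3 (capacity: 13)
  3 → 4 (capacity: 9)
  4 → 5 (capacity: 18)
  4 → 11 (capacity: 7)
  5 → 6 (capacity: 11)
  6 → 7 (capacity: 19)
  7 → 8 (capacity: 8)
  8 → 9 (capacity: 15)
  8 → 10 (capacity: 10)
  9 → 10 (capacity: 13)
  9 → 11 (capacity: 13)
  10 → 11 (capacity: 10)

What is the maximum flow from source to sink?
Maximum flow = 26

Max flow: 26

Flow assignment:
  0 → 1: 7/7
  0 → 9: 19/19
  1 → 2: 7/13
  2 → 3: 7/13
  3 → 4: 7/9
  4 → 11: 7/7
  9 → 10: 6/13
  9 → 11: 13/13
  10 → 11: 6/10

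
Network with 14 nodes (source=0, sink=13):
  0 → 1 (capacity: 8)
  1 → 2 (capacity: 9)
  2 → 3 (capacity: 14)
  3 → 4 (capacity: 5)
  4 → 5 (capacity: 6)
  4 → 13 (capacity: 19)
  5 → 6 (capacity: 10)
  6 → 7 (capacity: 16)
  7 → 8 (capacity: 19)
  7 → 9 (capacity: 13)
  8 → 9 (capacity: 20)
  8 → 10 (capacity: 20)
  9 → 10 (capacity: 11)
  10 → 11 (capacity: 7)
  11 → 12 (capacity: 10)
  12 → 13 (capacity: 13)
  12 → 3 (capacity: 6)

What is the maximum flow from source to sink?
Maximum flow = 5

Max flow: 5

Flow assignment:
  0 → 1: 5/8
  1 → 2: 5/9
  2 → 3: 5/14
  3 → 4: 5/5
  4 → 13: 5/19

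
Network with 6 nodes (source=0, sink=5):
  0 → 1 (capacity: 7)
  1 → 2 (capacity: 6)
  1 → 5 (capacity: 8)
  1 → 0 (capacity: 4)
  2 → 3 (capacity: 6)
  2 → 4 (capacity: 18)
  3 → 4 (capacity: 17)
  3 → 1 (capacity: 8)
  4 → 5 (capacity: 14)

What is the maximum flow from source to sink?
Maximum flow = 7

Max flow: 7

Flow assignment:
  0 → 1: 7/7
  1 → 5: 7/8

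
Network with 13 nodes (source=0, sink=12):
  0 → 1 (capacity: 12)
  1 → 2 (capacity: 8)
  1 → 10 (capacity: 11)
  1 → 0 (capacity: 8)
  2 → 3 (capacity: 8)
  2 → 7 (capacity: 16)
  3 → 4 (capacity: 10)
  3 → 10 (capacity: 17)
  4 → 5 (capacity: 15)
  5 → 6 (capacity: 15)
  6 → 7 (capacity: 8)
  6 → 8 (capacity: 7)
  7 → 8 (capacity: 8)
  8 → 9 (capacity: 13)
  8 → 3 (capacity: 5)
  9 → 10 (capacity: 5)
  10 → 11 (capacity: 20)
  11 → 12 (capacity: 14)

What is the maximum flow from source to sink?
Maximum flow = 12

Max flow: 12

Flow assignment:
  0 → 1: 12/12
  1 → 2: 1/8
  1 → 10: 11/11
  2 → 3: 1/8
  3 → 10: 1/17
  10 → 11: 12/20
  11 → 12: 12/14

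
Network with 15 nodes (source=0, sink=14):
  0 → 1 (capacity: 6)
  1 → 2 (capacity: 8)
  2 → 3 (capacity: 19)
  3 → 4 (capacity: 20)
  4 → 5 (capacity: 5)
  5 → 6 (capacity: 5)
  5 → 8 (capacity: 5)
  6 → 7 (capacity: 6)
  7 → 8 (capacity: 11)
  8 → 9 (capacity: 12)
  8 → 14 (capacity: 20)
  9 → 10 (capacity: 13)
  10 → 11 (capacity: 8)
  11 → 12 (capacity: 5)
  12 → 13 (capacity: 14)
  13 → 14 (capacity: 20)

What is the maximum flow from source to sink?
Maximum flow = 5

Max flow: 5

Flow assignment:
  0 → 1: 5/6
  1 → 2: 5/8
  2 → 3: 5/19
  3 → 4: 5/20
  4 → 5: 5/5
  5 → 8: 5/5
  8 → 14: 5/20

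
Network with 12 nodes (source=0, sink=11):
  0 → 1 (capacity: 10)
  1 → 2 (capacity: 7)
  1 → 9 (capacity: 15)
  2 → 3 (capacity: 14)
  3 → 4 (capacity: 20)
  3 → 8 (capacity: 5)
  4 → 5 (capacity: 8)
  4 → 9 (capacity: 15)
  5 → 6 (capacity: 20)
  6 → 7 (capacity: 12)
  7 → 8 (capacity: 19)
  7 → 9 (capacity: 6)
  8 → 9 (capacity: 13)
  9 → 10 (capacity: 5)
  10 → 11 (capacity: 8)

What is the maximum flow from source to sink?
Maximum flow = 5

Max flow: 5

Flow assignment:
  0 → 1: 5/10
  1 → 9: 5/15
  9 → 10: 5/5
  10 → 11: 5/8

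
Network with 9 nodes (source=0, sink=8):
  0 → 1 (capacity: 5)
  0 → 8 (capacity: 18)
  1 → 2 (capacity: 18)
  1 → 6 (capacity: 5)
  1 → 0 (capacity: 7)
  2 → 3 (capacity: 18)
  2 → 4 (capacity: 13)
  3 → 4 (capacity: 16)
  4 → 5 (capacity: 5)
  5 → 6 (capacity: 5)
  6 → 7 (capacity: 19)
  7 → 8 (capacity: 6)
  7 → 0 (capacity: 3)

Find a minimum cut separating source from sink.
Min cut value = 23, edges: (0,1), (0,8)

Min cut value: 23
Partition: S = [0], T = [1, 2, 3, 4, 5, 6, 7, 8]
Cut edges: (0,1), (0,8)

By max-flow min-cut theorem, max flow = min cut = 23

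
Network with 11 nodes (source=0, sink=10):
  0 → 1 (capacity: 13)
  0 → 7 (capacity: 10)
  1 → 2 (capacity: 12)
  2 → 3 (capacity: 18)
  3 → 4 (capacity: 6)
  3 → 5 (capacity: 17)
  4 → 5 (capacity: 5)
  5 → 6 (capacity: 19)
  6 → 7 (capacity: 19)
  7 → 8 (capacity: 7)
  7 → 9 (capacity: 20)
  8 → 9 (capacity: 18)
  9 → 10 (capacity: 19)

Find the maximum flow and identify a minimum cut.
Max flow = 19, Min cut edges: (9,10)

Maximum flow: 19
Minimum cut: (9,10)
Partition: S = [0, 1, 2, 3, 4, 5, 6, 7, 8, 9], T = [10]

Max-flow min-cut theorem verified: both equal 19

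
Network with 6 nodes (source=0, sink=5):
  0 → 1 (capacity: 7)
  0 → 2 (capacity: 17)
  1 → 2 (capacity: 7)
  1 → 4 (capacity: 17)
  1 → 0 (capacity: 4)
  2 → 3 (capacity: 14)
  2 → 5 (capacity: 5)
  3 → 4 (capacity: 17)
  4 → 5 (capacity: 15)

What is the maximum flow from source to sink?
Maximum flow = 20

Max flow: 20

Flow assignment:
  0 → 1: 3/7
  0 → 2: 17/17
  1 → 4: 3/17
  2 → 3: 12/14
  2 → 5: 5/5
  3 → 4: 12/17
  4 → 5: 15/15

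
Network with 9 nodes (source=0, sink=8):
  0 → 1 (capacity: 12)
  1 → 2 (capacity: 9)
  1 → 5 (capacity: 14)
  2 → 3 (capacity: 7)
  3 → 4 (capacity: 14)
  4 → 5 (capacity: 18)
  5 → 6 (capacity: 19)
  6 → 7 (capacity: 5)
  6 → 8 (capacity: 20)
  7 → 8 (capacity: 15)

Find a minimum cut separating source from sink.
Min cut value = 12, edges: (0,1)

Min cut value: 12
Partition: S = [0], T = [1, 2, 3, 4, 5, 6, 7, 8]
Cut edges: (0,1)

By max-flow min-cut theorem, max flow = min cut = 12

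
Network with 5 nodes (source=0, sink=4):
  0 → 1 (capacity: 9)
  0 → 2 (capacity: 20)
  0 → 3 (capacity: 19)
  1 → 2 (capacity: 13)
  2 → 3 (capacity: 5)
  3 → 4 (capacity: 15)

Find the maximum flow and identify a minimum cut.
Max flow = 15, Min cut edges: (3,4)

Maximum flow: 15
Minimum cut: (3,4)
Partition: S = [0, 1, 2, 3], T = [4]

Max-flow min-cut theorem verified: both equal 15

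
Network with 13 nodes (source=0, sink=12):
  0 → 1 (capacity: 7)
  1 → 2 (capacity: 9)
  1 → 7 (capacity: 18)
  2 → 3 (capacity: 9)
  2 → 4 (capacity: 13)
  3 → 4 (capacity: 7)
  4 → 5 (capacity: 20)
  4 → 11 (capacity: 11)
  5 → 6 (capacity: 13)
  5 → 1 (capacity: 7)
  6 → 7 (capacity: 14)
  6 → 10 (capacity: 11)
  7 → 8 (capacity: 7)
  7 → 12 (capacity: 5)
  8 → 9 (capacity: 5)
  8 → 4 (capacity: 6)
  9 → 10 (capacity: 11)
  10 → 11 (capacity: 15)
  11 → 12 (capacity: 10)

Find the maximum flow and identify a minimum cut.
Max flow = 7, Min cut edges: (0,1)

Maximum flow: 7
Minimum cut: (0,1)
Partition: S = [0], T = [1, 2, 3, 4, 5, 6, 7, 8, 9, 10, 11, 12]

Max-flow min-cut theorem verified: both equal 7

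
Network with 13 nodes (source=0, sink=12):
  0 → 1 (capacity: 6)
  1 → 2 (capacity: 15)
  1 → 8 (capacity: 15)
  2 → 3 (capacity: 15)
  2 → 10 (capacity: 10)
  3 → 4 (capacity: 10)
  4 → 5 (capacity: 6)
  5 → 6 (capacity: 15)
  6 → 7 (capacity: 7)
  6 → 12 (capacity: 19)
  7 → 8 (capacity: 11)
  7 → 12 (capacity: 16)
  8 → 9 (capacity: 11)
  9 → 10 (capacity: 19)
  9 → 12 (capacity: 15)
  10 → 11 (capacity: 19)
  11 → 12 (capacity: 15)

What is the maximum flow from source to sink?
Maximum flow = 6

Max flow: 6

Flow assignment:
  0 → 1: 6/6
  1 → 8: 6/15
  8 → 9: 6/11
  9 → 12: 6/15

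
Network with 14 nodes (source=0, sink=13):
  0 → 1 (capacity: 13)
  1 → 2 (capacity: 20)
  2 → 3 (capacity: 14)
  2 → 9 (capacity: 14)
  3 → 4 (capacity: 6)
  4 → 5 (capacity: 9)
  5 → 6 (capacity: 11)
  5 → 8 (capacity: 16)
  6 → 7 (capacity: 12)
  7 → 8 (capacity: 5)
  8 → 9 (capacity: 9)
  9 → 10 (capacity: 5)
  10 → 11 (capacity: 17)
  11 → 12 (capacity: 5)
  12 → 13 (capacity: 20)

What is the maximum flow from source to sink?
Maximum flow = 5

Max flow: 5

Flow assignment:
  0 → 1: 5/13
  1 → 2: 5/20
  2 → 9: 5/14
  9 → 10: 5/5
  10 → 11: 5/17
  11 → 12: 5/5
  12 → 13: 5/20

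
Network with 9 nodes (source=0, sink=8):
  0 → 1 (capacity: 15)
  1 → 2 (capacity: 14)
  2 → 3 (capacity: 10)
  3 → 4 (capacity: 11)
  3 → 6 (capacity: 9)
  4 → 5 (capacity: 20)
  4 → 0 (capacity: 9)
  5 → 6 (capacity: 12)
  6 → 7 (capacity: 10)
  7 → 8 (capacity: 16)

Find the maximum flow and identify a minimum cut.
Max flow = 10, Min cut edges: (6,7)

Maximum flow: 10
Minimum cut: (6,7)
Partition: S = [0, 1, 2, 3, 4, 5, 6], T = [7, 8]

Max-flow min-cut theorem verified: both equal 10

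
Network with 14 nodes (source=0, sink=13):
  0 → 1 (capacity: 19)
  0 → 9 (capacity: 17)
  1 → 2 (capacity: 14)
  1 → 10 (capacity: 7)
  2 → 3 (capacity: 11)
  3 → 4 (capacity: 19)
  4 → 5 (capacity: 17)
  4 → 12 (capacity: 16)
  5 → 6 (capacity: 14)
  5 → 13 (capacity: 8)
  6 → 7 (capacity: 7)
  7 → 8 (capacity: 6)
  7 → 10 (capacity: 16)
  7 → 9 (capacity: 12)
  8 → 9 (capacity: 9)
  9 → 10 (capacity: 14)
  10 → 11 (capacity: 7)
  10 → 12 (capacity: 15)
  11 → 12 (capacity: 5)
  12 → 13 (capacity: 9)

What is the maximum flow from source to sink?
Maximum flow = 17

Max flow: 17

Flow assignment:
  0 → 1: 11/19
  0 → 9: 6/17
  1 → 2: 11/14
  2 → 3: 11/11
  3 → 4: 11/19
  4 → 5: 8/17
  4 → 12: 3/16
  5 → 13: 8/8
  9 → 10: 6/14
  10 → 11: 5/7
  10 → 12: 1/15
  11 → 12: 5/5
  12 → 13: 9/9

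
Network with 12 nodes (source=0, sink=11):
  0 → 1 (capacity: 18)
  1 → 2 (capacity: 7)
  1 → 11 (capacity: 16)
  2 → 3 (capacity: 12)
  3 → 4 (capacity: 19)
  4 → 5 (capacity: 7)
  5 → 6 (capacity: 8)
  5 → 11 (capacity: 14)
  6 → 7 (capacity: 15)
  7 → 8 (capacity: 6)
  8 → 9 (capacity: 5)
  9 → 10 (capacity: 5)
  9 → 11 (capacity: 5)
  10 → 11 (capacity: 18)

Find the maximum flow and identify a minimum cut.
Max flow = 18, Min cut edges: (0,1)

Maximum flow: 18
Minimum cut: (0,1)
Partition: S = [0], T = [1, 2, 3, 4, 5, 6, 7, 8, 9, 10, 11]

Max-flow min-cut theorem verified: both equal 18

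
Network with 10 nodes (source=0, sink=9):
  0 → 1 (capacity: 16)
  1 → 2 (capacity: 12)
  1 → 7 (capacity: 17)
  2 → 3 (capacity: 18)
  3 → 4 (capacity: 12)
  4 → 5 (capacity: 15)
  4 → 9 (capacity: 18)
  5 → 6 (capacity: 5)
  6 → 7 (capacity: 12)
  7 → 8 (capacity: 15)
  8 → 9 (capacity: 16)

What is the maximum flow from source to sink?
Maximum flow = 16

Max flow: 16

Flow assignment:
  0 → 1: 16/16
  1 → 2: 1/12
  1 → 7: 15/17
  2 → 3: 1/18
  3 → 4: 1/12
  4 → 9: 1/18
  7 → 8: 15/15
  8 → 9: 15/16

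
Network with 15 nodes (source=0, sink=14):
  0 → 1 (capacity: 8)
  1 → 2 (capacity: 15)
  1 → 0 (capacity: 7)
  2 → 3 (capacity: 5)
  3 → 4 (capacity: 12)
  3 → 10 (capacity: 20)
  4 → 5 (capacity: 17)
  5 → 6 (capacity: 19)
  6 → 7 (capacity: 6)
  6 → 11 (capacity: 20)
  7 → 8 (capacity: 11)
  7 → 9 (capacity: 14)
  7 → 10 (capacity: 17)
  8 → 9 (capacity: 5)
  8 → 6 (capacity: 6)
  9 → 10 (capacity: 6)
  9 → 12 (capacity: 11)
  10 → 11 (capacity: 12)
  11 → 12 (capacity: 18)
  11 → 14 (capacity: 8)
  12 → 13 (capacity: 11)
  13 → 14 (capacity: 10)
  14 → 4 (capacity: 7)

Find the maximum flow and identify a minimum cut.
Max flow = 5, Min cut edges: (2,3)

Maximum flow: 5
Minimum cut: (2,3)
Partition: S = [0, 1, 2], T = [3, 4, 5, 6, 7, 8, 9, 10, 11, 12, 13, 14]

Max-flow min-cut theorem verified: both equal 5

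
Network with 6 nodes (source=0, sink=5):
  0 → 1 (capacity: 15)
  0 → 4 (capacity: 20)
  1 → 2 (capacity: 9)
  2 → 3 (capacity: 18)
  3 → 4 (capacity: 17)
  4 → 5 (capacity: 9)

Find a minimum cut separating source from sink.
Min cut value = 9, edges: (4,5)

Min cut value: 9
Partition: S = [0, 1, 2, 3, 4], T = [5]
Cut edges: (4,5)

By max-flow min-cut theorem, max flow = min cut = 9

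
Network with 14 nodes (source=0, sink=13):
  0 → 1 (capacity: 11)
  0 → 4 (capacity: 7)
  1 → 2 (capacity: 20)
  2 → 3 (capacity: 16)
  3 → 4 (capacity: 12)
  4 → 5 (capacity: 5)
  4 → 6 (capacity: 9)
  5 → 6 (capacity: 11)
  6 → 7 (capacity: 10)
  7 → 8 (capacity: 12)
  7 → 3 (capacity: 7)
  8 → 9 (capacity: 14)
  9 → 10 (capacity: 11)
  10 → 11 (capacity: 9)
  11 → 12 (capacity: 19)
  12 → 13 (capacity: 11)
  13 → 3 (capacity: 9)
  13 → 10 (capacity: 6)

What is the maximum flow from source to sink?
Maximum flow = 9

Max flow: 9

Flow assignment:
  0 → 1: 7/11
  0 → 4: 2/7
  1 → 2: 7/20
  2 → 3: 7/16
  3 → 4: 8/12
  4 → 5: 1/5
  4 → 6: 9/9
  5 → 6: 1/11
  6 → 7: 10/10
  7 → 8: 9/12
  7 → 3: 1/7
  8 → 9: 9/14
  9 → 10: 9/11
  10 → 11: 9/9
  11 → 12: 9/19
  12 → 13: 9/11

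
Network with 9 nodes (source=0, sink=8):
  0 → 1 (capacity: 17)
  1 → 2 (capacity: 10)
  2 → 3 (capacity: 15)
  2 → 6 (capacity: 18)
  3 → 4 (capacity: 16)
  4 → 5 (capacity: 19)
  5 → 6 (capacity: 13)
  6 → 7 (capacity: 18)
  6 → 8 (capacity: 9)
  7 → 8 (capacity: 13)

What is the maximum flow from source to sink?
Maximum flow = 10

Max flow: 10

Flow assignment:
  0 → 1: 10/17
  1 → 2: 10/10
  2 → 6: 10/18
  6 → 7: 1/18
  6 → 8: 9/9
  7 → 8: 1/13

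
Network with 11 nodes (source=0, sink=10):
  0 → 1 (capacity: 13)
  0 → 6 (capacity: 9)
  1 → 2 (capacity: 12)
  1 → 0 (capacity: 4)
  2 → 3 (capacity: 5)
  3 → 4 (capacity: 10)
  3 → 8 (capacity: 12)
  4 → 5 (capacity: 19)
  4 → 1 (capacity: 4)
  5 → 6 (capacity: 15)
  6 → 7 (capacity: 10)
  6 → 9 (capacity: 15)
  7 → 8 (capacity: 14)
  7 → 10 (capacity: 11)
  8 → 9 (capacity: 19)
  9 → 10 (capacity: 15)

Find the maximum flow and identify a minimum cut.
Max flow = 14, Min cut edges: (0,6), (2,3)

Maximum flow: 14
Minimum cut: (0,6), (2,3)
Partition: S = [0, 1, 2], T = [3, 4, 5, 6, 7, 8, 9, 10]

Max-flow min-cut theorem verified: both equal 14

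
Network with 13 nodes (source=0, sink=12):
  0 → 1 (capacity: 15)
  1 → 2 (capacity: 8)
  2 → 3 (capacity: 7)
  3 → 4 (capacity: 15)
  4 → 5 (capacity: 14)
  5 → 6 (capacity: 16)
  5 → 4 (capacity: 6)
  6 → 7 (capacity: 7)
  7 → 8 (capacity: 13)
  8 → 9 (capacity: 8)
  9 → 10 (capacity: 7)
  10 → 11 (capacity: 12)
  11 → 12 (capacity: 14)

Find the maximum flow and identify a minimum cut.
Max flow = 7, Min cut edges: (9,10)

Maximum flow: 7
Minimum cut: (9,10)
Partition: S = [0, 1, 2, 3, 4, 5, 6, 7, 8, 9], T = [10, 11, 12]

Max-flow min-cut theorem verified: both equal 7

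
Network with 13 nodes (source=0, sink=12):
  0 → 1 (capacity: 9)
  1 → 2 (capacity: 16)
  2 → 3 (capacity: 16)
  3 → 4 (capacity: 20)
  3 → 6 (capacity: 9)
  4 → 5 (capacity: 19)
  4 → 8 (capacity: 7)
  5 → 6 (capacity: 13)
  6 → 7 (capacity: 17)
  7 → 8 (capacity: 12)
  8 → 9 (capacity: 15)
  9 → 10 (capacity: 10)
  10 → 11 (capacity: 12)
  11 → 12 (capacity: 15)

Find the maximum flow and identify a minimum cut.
Max flow = 9, Min cut edges: (0,1)

Maximum flow: 9
Minimum cut: (0,1)
Partition: S = [0], T = [1, 2, 3, 4, 5, 6, 7, 8, 9, 10, 11, 12]

Max-flow min-cut theorem verified: both equal 9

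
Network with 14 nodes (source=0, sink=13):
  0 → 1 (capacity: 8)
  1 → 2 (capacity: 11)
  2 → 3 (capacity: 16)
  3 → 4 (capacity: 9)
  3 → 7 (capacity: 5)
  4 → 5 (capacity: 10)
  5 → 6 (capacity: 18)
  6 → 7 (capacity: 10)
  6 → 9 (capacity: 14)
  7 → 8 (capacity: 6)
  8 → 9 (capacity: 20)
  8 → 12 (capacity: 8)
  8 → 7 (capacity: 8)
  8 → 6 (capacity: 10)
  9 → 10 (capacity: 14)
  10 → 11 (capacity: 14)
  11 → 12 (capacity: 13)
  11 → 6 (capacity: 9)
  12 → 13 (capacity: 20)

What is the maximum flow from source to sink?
Maximum flow = 8

Max flow: 8

Flow assignment:
  0 → 1: 8/8
  1 → 2: 8/11
  2 → 3: 8/16
  3 → 4: 3/9
  3 → 7: 5/5
  4 → 5: 3/10
  5 → 6: 3/18
  6 → 7: 1/10
  6 → 9: 2/14
  7 → 8: 6/6
  8 → 12: 6/8
  9 → 10: 2/14
  10 → 11: 2/14
  11 → 12: 2/13
  12 → 13: 8/20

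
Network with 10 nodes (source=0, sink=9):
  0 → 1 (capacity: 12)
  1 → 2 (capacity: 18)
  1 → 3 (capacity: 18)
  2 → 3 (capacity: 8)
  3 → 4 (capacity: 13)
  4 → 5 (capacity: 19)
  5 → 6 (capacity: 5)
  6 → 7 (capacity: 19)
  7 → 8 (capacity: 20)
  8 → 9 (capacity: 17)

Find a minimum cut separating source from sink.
Min cut value = 5, edges: (5,6)

Min cut value: 5
Partition: S = [0, 1, 2, 3, 4, 5], T = [6, 7, 8, 9]
Cut edges: (5,6)

By max-flow min-cut theorem, max flow = min cut = 5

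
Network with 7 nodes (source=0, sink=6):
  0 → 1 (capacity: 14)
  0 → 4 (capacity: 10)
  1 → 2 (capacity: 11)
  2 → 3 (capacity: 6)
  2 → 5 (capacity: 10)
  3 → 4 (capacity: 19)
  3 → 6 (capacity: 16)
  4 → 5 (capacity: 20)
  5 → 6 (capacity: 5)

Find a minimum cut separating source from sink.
Min cut value = 11, edges: (2,3), (5,6)

Min cut value: 11
Partition: S = [0, 1, 2, 4, 5], T = [3, 6]
Cut edges: (2,3), (5,6)

By max-flow min-cut theorem, max flow = min cut = 11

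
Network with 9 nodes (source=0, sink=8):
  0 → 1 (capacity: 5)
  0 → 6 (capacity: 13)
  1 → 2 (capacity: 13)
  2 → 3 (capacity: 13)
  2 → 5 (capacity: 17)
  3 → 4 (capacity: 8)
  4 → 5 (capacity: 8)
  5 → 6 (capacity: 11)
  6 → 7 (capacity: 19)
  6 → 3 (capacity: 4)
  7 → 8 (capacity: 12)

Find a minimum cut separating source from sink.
Min cut value = 12, edges: (7,8)

Min cut value: 12
Partition: S = [0, 1, 2, 3, 4, 5, 6, 7], T = [8]
Cut edges: (7,8)

By max-flow min-cut theorem, max flow = min cut = 12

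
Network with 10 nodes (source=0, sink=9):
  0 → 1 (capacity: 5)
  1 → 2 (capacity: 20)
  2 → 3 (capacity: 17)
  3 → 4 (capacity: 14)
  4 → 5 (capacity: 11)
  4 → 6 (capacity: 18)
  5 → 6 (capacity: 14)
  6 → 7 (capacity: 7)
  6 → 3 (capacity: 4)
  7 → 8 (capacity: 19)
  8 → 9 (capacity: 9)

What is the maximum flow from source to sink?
Maximum flow = 5

Max flow: 5

Flow assignment:
  0 → 1: 5/5
  1 → 2: 5/20
  2 → 3: 5/17
  3 → 4: 5/14
  4 → 6: 5/18
  6 → 7: 5/7
  7 → 8: 5/19
  8 → 9: 5/9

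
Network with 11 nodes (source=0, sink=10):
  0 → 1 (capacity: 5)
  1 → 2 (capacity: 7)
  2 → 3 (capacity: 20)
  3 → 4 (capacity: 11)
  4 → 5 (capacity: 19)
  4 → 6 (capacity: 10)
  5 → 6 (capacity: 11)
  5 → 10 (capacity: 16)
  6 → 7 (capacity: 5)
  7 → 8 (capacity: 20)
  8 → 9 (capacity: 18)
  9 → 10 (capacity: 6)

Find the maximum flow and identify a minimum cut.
Max flow = 5, Min cut edges: (0,1)

Maximum flow: 5
Minimum cut: (0,1)
Partition: S = [0], T = [1, 2, 3, 4, 5, 6, 7, 8, 9, 10]

Max-flow min-cut theorem verified: both equal 5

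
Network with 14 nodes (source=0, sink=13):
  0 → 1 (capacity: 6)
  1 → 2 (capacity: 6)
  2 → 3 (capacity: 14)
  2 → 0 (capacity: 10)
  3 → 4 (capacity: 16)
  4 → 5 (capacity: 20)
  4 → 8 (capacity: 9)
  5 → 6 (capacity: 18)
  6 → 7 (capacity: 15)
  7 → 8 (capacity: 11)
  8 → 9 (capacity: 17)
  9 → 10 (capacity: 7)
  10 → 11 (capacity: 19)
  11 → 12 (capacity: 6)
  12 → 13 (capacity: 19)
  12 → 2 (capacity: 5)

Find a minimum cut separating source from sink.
Min cut value = 6, edges: (11,12)

Min cut value: 6
Partition: S = [0, 1, 2, 3, 4, 5, 6, 7, 8, 9, 10, 11], T = [12, 13]
Cut edges: (11,12)

By max-flow min-cut theorem, max flow = min cut = 6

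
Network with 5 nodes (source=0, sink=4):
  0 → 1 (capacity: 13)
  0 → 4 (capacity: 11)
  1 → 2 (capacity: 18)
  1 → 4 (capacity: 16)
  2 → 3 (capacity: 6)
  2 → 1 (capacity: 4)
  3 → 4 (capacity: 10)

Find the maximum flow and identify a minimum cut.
Max flow = 24, Min cut edges: (0,1), (0,4)

Maximum flow: 24
Minimum cut: (0,1), (0,4)
Partition: S = [0], T = [1, 2, 3, 4]

Max-flow min-cut theorem verified: both equal 24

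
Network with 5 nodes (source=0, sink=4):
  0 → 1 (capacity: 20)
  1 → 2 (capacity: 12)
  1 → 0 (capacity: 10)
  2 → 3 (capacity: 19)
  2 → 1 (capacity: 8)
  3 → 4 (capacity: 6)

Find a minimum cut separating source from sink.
Min cut value = 6, edges: (3,4)

Min cut value: 6
Partition: S = [0, 1, 2, 3], T = [4]
Cut edges: (3,4)

By max-flow min-cut theorem, max flow = min cut = 6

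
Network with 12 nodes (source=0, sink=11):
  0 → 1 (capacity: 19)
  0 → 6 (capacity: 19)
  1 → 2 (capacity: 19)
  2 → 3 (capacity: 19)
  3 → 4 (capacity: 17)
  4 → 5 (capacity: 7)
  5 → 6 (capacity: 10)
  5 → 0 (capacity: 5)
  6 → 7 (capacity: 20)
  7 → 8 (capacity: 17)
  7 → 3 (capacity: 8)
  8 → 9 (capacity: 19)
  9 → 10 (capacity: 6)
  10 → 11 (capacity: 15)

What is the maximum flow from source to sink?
Maximum flow = 6

Max flow: 6

Flow assignment:
  0 → 1: 7/19
  0 → 6: 4/19
  1 → 2: 7/19
  2 → 3: 7/19
  3 → 4: 7/17
  4 → 5: 7/7
  5 → 6: 2/10
  5 → 0: 5/5
  6 → 7: 6/20
  7 → 8: 6/17
  8 → 9: 6/19
  9 → 10: 6/6
  10 → 11: 6/15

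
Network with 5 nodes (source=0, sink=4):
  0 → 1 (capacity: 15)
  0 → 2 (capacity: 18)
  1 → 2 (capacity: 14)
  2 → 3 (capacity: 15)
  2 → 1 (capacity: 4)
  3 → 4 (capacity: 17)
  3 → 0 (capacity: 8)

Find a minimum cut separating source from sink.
Min cut value = 15, edges: (2,3)

Min cut value: 15
Partition: S = [0, 1, 2], T = [3, 4]
Cut edges: (2,3)

By max-flow min-cut theorem, max flow = min cut = 15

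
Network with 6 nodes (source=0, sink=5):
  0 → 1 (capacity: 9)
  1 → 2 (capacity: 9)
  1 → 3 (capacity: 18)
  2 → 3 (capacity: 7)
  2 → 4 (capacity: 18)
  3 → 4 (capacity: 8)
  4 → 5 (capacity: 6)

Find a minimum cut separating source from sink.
Min cut value = 6, edges: (4,5)

Min cut value: 6
Partition: S = [0, 1, 2, 3, 4], T = [5]
Cut edges: (4,5)

By max-flow min-cut theorem, max flow = min cut = 6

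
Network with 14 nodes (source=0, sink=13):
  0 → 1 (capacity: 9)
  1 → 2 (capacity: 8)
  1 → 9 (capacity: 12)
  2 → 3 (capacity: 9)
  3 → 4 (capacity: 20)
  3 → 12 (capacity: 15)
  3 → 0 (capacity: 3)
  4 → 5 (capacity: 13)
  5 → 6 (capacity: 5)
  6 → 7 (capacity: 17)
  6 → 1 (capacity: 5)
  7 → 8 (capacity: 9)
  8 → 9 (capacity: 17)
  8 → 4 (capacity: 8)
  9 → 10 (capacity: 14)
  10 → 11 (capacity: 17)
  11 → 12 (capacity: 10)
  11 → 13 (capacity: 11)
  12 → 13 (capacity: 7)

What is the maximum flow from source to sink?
Maximum flow = 9

Max flow: 9

Flow assignment:
  0 → 1: 9/9
  1 → 2: 7/8
  1 → 9: 2/12
  2 → 3: 7/9
  3 → 12: 7/15
  9 → 10: 2/14
  10 → 11: 2/17
  11 → 13: 2/11
  12 → 13: 7/7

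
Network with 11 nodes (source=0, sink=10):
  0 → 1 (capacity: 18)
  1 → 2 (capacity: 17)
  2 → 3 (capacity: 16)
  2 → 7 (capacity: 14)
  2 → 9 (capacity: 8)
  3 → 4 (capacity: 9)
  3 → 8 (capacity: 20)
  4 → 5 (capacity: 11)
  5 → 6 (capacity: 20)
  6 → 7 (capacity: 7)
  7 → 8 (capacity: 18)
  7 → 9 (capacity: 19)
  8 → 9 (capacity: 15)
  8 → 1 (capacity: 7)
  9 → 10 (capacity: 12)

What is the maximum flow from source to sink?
Maximum flow = 12

Max flow: 12

Flow assignment:
  0 → 1: 12/18
  1 → 2: 12/17
  2 → 7: 4/14
  2 → 9: 8/8
  7 → 9: 4/19
  9 → 10: 12/12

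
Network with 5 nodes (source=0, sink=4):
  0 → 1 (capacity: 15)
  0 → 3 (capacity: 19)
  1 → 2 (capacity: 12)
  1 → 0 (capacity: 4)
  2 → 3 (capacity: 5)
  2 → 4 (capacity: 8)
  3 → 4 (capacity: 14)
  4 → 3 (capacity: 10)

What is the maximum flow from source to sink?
Maximum flow = 22

Max flow: 22

Flow assignment:
  0 → 1: 12/15
  0 → 3: 10/19
  1 → 2: 12/12
  2 → 3: 4/5
  2 → 4: 8/8
  3 → 4: 14/14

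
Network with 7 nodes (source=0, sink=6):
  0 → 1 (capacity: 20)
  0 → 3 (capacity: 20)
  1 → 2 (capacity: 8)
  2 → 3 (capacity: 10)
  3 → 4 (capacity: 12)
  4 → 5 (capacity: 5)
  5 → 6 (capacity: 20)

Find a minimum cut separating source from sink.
Min cut value = 5, edges: (4,5)

Min cut value: 5
Partition: S = [0, 1, 2, 3, 4], T = [5, 6]
Cut edges: (4,5)

By max-flow min-cut theorem, max flow = min cut = 5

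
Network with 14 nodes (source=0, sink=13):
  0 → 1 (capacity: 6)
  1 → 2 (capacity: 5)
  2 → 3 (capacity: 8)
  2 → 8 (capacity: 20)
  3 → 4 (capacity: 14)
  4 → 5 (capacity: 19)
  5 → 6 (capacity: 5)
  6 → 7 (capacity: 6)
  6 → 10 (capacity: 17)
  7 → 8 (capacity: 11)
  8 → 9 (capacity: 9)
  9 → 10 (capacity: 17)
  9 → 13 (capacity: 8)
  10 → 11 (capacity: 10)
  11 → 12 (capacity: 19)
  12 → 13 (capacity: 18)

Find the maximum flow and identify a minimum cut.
Max flow = 5, Min cut edges: (1,2)

Maximum flow: 5
Minimum cut: (1,2)
Partition: S = [0, 1], T = [2, 3, 4, 5, 6, 7, 8, 9, 10, 11, 12, 13]

Max-flow min-cut theorem verified: both equal 5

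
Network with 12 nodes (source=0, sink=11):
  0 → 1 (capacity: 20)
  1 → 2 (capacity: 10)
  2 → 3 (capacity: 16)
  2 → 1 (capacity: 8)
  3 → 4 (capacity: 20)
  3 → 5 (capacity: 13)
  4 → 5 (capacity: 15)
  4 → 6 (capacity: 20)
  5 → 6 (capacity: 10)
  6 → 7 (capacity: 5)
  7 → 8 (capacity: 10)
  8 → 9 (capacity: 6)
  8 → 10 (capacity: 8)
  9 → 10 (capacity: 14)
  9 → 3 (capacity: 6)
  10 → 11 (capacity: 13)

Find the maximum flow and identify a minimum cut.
Max flow = 5, Min cut edges: (6,7)

Maximum flow: 5
Minimum cut: (6,7)
Partition: S = [0, 1, 2, 3, 4, 5, 6], T = [7, 8, 9, 10, 11]

Max-flow min-cut theorem verified: both equal 5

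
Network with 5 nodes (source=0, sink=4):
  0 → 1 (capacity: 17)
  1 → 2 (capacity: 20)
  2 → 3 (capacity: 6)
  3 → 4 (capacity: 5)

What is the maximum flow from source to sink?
Maximum flow = 5

Max flow: 5

Flow assignment:
  0 → 1: 5/17
  1 → 2: 5/20
  2 → 3: 5/6
  3 → 4: 5/5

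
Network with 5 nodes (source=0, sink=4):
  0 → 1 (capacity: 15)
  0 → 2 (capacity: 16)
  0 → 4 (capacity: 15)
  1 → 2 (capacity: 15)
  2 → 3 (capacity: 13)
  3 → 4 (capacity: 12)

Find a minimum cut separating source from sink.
Min cut value = 27, edges: (0,4), (3,4)

Min cut value: 27
Partition: S = [0, 1, 2, 3], T = [4]
Cut edges: (0,4), (3,4)

By max-flow min-cut theorem, max flow = min cut = 27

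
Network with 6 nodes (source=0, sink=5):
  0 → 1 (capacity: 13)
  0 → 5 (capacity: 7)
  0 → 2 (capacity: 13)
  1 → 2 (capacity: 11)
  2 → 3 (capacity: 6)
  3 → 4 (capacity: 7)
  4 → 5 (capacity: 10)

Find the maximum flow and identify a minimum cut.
Max flow = 13, Min cut edges: (0,5), (2,3)

Maximum flow: 13
Minimum cut: (0,5), (2,3)
Partition: S = [0, 1, 2], T = [3, 4, 5]

Max-flow min-cut theorem verified: both equal 13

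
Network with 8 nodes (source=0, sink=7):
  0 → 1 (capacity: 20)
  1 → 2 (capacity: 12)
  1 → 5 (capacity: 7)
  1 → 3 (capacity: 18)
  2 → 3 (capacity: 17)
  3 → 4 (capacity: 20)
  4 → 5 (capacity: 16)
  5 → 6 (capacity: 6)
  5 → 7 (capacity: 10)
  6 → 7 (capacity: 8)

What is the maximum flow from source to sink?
Maximum flow = 16

Max flow: 16

Flow assignment:
  0 → 1: 16/20
  1 → 5: 7/7
  1 → 3: 9/18
  3 → 4: 9/20
  4 → 5: 9/16
  5 → 6: 6/6
  5 → 7: 10/10
  6 → 7: 6/8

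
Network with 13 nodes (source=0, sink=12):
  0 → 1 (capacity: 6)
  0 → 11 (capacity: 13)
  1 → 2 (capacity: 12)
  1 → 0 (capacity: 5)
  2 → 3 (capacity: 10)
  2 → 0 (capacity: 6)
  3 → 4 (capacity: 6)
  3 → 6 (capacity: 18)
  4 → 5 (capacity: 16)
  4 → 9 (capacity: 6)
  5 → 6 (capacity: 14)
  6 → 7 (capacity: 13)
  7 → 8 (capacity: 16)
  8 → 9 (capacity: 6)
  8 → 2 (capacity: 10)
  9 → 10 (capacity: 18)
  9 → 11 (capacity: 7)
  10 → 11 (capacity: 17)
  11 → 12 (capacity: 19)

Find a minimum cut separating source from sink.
Min cut value = 19, edges: (11,12)

Min cut value: 19
Partition: S = [0, 1, 2, 3, 4, 5, 6, 7, 8, 9, 10, 11], T = [12]
Cut edges: (11,12)

By max-flow min-cut theorem, max flow = min cut = 19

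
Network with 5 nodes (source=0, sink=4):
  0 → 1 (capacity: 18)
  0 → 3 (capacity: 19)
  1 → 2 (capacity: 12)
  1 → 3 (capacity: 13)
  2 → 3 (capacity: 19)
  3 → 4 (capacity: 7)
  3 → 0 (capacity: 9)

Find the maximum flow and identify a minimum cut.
Max flow = 7, Min cut edges: (3,4)

Maximum flow: 7
Minimum cut: (3,4)
Partition: S = [0, 1, 2, 3], T = [4]

Max-flow min-cut theorem verified: both equal 7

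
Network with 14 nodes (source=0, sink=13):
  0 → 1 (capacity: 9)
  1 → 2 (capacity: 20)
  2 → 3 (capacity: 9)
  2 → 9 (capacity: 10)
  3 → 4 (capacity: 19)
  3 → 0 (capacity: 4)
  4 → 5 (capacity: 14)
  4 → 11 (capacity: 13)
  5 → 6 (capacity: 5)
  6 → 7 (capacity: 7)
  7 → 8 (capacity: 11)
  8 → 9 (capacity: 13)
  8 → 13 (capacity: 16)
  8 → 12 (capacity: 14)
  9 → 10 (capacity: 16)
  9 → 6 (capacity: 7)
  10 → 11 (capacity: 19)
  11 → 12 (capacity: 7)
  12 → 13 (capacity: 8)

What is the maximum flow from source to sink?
Maximum flow = 9

Max flow: 9

Flow assignment:
  0 → 1: 9/9
  1 → 2: 9/20
  2 → 3: 7/9
  2 → 9: 2/10
  3 → 4: 7/19
  4 → 11: 7/13
  6 → 7: 2/7
  7 → 8: 2/11
  8 → 13: 2/16
  9 → 6: 2/7
  11 → 12: 7/7
  12 → 13: 7/8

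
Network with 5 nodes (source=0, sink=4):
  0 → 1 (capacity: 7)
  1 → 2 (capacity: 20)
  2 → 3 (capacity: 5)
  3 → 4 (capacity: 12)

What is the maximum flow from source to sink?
Maximum flow = 5

Max flow: 5

Flow assignment:
  0 → 1: 5/7
  1 → 2: 5/20
  2 → 3: 5/5
  3 → 4: 5/12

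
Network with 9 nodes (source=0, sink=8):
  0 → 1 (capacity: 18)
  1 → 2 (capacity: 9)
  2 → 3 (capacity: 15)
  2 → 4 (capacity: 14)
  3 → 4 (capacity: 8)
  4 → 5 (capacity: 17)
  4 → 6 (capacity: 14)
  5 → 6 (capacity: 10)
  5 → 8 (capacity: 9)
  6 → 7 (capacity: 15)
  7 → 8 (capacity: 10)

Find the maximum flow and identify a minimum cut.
Max flow = 9, Min cut edges: (1,2)

Maximum flow: 9
Minimum cut: (1,2)
Partition: S = [0, 1], T = [2, 3, 4, 5, 6, 7, 8]

Max-flow min-cut theorem verified: both equal 9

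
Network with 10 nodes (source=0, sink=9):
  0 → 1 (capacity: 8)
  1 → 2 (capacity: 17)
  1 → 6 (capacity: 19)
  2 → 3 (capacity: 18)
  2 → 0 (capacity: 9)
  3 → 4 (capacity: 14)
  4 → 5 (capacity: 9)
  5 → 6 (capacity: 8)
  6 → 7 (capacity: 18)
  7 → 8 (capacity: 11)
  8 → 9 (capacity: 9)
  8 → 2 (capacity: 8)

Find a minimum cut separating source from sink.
Min cut value = 8, edges: (0,1)

Min cut value: 8
Partition: S = [0], T = [1, 2, 3, 4, 5, 6, 7, 8, 9]
Cut edges: (0,1)

By max-flow min-cut theorem, max flow = min cut = 8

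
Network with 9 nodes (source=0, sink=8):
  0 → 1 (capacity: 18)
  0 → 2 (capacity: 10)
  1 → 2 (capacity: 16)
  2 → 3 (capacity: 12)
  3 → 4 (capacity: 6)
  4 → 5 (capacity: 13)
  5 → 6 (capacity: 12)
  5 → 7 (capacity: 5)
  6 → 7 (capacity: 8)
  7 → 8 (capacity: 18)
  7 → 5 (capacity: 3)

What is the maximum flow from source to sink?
Maximum flow = 6

Max flow: 6

Flow assignment:
  0 → 1: 6/18
  1 → 2: 6/16
  2 → 3: 6/12
  3 → 4: 6/6
  4 → 5: 6/13
  5 → 6: 1/12
  5 → 7: 5/5
  6 → 7: 1/8
  7 → 8: 6/18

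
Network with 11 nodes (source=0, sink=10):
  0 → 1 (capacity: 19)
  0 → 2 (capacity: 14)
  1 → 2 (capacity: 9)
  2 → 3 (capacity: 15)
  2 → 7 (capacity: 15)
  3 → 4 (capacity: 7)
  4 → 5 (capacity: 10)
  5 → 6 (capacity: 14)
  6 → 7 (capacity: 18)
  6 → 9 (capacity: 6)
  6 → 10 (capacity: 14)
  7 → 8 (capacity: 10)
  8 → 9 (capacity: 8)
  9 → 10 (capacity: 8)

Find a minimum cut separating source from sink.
Min cut value = 15, edges: (3,4), (9,10)

Min cut value: 15
Partition: S = [0, 1, 2, 3, 7, 8, 9], T = [4, 5, 6, 10]
Cut edges: (3,4), (9,10)

By max-flow min-cut theorem, max flow = min cut = 15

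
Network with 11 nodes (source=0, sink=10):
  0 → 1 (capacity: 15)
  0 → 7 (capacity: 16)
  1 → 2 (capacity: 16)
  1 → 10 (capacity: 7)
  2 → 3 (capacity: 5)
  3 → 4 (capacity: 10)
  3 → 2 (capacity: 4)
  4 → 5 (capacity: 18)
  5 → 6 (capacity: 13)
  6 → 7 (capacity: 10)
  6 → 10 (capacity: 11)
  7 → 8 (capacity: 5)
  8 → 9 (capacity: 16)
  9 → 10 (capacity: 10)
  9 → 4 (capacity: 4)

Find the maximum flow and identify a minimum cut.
Max flow = 17, Min cut edges: (1,10), (2,3), (7,8)

Maximum flow: 17
Minimum cut: (1,10), (2,3), (7,8)
Partition: S = [0, 1, 2, 7], T = [3, 4, 5, 6, 8, 9, 10]

Max-flow min-cut theorem verified: both equal 17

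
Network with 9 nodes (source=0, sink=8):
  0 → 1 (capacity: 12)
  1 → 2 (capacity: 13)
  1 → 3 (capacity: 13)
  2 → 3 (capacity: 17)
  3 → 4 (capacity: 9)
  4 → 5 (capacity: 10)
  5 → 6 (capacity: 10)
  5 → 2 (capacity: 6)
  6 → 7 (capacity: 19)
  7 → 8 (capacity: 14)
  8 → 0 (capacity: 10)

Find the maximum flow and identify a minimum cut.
Max flow = 9, Min cut edges: (3,4)

Maximum flow: 9
Minimum cut: (3,4)
Partition: S = [0, 1, 2, 3], T = [4, 5, 6, 7, 8]

Max-flow min-cut theorem verified: both equal 9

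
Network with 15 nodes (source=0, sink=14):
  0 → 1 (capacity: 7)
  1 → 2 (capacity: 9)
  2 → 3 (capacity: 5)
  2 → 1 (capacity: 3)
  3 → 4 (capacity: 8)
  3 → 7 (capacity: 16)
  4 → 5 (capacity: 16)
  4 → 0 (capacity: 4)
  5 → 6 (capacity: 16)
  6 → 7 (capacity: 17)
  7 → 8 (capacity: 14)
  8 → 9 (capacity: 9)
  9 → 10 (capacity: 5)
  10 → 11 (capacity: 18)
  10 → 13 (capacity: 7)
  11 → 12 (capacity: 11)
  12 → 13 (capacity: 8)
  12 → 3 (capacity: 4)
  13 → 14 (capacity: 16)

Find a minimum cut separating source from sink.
Min cut value = 5, edges: (9,10)

Min cut value: 5
Partition: S = [0, 1, 2, 3, 4, 5, 6, 7, 8, 9], T = [10, 11, 12, 13, 14]
Cut edges: (9,10)

By max-flow min-cut theorem, max flow = min cut = 5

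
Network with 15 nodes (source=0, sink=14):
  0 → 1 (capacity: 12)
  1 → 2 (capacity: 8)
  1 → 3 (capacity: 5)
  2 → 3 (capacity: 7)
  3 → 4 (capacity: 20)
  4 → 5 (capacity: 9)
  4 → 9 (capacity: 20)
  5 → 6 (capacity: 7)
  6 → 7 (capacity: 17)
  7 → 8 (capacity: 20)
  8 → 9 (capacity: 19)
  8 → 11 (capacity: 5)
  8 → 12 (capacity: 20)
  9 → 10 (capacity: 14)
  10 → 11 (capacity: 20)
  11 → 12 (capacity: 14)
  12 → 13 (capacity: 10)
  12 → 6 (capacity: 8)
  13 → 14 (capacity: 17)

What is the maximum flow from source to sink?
Maximum flow = 10

Max flow: 10

Flow assignment:
  0 → 1: 10/12
  1 → 2: 7/8
  1 → 3: 3/5
  2 → 3: 7/7
  3 → 4: 10/20
  4 → 9: 10/20
  9 → 10: 10/14
  10 → 11: 10/20
  11 → 12: 10/14
  12 → 13: 10/10
  13 → 14: 10/17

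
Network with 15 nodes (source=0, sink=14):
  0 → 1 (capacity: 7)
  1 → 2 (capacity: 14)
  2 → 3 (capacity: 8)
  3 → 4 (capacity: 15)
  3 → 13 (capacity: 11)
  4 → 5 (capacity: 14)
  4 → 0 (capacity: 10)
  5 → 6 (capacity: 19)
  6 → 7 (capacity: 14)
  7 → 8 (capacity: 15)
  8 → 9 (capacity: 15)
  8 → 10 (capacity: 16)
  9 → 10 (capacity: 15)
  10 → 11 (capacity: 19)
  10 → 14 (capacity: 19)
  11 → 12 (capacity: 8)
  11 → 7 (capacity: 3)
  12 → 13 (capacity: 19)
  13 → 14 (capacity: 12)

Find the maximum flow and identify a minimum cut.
Max flow = 7, Min cut edges: (0,1)

Maximum flow: 7
Minimum cut: (0,1)
Partition: S = [0], T = [1, 2, 3, 4, 5, 6, 7, 8, 9, 10, 11, 12, 13, 14]

Max-flow min-cut theorem verified: both equal 7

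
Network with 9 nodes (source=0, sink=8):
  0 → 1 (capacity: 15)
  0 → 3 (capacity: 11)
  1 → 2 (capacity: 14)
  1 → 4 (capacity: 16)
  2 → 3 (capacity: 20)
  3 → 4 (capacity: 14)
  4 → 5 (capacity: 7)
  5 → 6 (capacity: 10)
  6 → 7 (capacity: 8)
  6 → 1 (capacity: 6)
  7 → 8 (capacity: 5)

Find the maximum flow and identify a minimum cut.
Max flow = 5, Min cut edges: (7,8)

Maximum flow: 5
Minimum cut: (7,8)
Partition: S = [0, 1, 2, 3, 4, 5, 6, 7], T = [8]

Max-flow min-cut theorem verified: both equal 5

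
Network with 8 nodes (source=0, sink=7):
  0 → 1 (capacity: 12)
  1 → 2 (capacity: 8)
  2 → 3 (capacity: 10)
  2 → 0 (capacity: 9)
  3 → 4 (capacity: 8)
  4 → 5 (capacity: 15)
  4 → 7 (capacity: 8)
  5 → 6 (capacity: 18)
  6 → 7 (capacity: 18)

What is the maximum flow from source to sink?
Maximum flow = 8

Max flow: 8

Flow assignment:
  0 → 1: 8/12
  1 → 2: 8/8
  2 → 3: 8/10
  3 → 4: 8/8
  4 → 7: 8/8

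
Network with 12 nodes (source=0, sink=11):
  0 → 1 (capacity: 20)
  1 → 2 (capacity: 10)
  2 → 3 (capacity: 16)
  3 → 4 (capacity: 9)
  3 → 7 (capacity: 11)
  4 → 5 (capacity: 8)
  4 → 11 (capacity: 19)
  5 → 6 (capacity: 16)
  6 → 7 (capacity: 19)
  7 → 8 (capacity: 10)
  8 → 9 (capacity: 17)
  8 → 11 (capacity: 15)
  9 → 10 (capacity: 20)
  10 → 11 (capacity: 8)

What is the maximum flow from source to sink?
Maximum flow = 10

Max flow: 10

Flow assignment:
  0 → 1: 10/20
  1 → 2: 10/10
  2 → 3: 10/16
  3 → 4: 9/9
  3 → 7: 1/11
  4 → 11: 9/19
  7 → 8: 1/10
  8 → 11: 1/15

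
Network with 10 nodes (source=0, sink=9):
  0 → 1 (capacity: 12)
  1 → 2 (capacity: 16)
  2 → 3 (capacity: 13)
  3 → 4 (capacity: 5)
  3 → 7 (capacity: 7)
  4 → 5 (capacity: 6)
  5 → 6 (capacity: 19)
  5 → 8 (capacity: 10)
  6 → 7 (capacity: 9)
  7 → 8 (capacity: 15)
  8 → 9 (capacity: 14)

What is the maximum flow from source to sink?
Maximum flow = 12

Max flow: 12

Flow assignment:
  0 → 1: 12/12
  1 → 2: 12/16
  2 → 3: 12/13
  3 → 4: 5/5
  3 → 7: 7/7
  4 → 5: 5/6
  5 → 8: 5/10
  7 → 8: 7/15
  8 → 9: 12/14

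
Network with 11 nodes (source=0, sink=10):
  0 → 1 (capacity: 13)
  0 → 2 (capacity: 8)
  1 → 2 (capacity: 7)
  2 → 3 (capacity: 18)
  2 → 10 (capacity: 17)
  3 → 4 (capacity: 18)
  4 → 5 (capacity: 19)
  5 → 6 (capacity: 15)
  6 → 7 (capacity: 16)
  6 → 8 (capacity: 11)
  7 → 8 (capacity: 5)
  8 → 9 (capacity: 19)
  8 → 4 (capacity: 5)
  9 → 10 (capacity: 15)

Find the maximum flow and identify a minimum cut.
Max flow = 15, Min cut edges: (0,2), (1,2)

Maximum flow: 15
Minimum cut: (0,2), (1,2)
Partition: S = [0, 1], T = [2, 3, 4, 5, 6, 7, 8, 9, 10]

Max-flow min-cut theorem verified: both equal 15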